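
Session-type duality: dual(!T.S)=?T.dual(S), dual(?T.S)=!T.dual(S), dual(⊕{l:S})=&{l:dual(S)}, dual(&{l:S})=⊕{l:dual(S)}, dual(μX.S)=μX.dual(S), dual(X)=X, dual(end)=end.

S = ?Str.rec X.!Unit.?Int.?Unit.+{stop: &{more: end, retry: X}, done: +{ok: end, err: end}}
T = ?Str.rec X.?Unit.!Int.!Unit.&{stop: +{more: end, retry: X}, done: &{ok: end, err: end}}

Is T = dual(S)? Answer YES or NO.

NO

?Str ‖ ?Str  ✗ same direction on both sides — not dual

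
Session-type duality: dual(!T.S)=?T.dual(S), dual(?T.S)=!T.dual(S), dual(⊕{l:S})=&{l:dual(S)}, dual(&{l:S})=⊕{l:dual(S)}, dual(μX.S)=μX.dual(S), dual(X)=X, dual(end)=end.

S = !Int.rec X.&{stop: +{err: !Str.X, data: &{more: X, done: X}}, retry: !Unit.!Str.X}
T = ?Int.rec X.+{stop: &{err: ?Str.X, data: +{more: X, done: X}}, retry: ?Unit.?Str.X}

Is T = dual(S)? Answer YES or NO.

!Int | ?Int  ok
  rec X | rec X  ok (μ self-dual)
    &{stop,retry} | +{stop,retry}  ok labels match
      • stop:
        +{err,data} | &{err,data}  ok labels match
          • err:
            !Str | ?Str  ok
              X | X  ok
          • data:
            &{more,done} | +{more,done}  ok labels match
              • more:
                X | X  ok
              • done:
                X | X  ok
      • retry:
        !Unit | ?Unit  ok
          !Str | ?Str  ok
            X | X  ok

YES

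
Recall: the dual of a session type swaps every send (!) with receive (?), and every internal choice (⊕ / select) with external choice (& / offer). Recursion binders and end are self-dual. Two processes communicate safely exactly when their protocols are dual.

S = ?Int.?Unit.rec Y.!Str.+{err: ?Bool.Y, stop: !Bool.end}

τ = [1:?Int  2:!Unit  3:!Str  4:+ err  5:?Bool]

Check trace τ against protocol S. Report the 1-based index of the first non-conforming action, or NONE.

2

step 1: ?Int  ok  residual = ?Unit.rec Y.…
step 2: got !Unit, protocol expects ?Unit  ✗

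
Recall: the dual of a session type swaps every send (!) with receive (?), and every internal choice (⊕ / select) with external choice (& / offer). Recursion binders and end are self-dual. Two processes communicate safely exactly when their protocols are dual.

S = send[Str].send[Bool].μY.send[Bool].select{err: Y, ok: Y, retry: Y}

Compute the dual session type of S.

send[Str] → recv[Str]
  send[Bool] → recv[Bool]
    μY → μY  (μ self-dual)
      send[Bool] → recv[Bool]
        select{err,ok,retry} → offer{err,ok,retry}  (⊕→&)
          • err:
            dual(Y) = Y
          • ok:
            dual(Y) = Y
          • retry:
            dual(Y) = Y

recv[Str].recv[Bool].μY.recv[Bool].offer{err: Y, ok: Y, retry: Y}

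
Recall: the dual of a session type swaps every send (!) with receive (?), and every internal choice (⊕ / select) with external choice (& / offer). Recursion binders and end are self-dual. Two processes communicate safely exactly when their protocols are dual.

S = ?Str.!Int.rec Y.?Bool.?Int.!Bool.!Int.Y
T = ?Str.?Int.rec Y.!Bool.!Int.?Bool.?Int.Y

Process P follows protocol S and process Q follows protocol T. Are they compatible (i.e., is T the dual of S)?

NO

?Str ‖ ?Str  ✗ same direction on both sides — not dual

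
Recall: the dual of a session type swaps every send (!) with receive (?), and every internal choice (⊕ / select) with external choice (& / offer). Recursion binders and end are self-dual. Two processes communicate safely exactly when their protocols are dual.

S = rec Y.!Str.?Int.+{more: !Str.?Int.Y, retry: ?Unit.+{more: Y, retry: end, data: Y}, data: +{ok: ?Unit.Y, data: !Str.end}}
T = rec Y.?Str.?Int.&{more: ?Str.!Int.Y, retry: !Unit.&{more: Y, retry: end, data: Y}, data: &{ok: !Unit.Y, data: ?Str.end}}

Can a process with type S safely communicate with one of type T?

rec Y vs rec Y  ok (binder kept)
  !Str vs ?Str  ok
    ?Int vs ?Int  ✗ same direction on both sides — not dual

NO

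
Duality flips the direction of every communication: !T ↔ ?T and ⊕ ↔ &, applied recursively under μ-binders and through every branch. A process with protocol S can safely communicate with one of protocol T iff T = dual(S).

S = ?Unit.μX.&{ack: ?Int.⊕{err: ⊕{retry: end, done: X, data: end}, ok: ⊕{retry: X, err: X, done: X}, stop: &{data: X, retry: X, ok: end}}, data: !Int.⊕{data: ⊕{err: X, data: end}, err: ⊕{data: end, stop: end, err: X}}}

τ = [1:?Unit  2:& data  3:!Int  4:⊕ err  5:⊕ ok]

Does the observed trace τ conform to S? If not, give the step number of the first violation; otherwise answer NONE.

@1 ?Unit  ok  residual = μX.…
@2 & data  ok  residual = !Int.⊕{data: ⊕{err: μX.…, data: end}, err: ⊕{data: end, stop: end, err: μX.…}}
@3 !Int  ok  residual = ⊕{data: ⊕{err: μX.…, data: end}, err: ⊕{data: end, stop: end, err: μX.…}}
@4 ⊕ err  ok  residual = ⊕{data: end, stop: end, err: μX.…}
@5 got ⊕ ok, protocol expects ⊕ data or ⊕ stop or ⊕ err  ✗

5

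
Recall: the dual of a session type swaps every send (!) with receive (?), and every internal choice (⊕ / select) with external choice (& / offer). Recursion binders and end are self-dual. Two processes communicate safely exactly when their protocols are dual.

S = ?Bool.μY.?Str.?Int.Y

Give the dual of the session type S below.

!Bool.μY.!Str.!Int.Y

?Bool ↦ !Bool
  μY ↦ μY  (rec unchanged)
    ?Str ↦ !Str
      ?Int ↦ !Int
        Y ↦ Y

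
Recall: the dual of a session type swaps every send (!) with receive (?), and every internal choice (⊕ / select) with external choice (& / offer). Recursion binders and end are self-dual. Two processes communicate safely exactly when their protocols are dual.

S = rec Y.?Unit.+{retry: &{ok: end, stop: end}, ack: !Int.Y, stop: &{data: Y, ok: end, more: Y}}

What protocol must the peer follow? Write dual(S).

rec Y.!Unit.&{retry: +{ok: end, stop: end}, ack: ?Int.Y, stop: +{data: Y, ok: end, more: Y}}

rec Y → rec Y  (binder kept)
  ?Unit → !Unit
    +{retry,ack,stop} → &{retry,ack,stop}  (select→offer)
      case retry:
        &{ok,stop} → +{ok,stop}  (&→⊕)
          case ok:
            end self-dual
          case stop:
            end self-dual
      case ack:
        !Int → ?Int
          Y self-dual
      case stop:
        &{data,ok,more} → +{data,ok,more}  (&→⊕)
          case data:
            Y self-dual
          case ok:
            end self-dual
          case more:
            Y self-dual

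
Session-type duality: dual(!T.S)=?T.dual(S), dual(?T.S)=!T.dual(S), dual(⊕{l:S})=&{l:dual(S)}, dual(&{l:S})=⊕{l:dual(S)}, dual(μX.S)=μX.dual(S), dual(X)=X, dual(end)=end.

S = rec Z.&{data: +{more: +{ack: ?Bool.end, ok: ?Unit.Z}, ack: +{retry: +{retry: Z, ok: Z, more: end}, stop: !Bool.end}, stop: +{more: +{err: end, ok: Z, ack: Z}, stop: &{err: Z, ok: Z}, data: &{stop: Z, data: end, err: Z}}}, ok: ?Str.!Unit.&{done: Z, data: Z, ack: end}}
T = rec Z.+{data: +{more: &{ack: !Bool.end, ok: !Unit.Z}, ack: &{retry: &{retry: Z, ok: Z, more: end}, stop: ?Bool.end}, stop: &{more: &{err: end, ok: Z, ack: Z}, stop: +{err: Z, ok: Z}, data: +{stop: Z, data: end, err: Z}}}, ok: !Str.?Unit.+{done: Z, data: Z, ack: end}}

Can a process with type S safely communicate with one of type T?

NO

rec Z | rec Z  ok (binder kept)
  &{data,ok} | +{data,ok}  ok same labels
    [data]
      +{more,ack,stop} | +{more,ack,stop}  ✗ choice polarity not flipped — not dual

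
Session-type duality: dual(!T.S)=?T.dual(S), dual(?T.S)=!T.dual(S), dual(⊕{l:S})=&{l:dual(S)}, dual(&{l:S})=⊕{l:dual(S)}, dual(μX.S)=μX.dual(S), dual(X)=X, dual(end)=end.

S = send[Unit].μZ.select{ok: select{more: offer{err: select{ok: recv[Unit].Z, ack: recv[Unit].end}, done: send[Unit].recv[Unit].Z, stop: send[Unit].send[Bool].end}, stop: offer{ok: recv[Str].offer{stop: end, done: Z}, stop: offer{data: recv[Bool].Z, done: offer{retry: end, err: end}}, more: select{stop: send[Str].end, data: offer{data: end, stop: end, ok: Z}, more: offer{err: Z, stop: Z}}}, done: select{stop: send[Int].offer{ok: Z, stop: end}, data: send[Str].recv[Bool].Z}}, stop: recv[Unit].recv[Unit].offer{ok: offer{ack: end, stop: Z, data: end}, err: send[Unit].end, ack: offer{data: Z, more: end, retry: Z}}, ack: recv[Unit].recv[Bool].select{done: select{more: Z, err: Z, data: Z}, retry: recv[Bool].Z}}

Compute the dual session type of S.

recv[Unit].μZ.offer{ok: offer{more: select{err: offer{ok: send[Unit].Z, ack: send[Unit].end}, done: recv[Unit].send[Unit].Z, stop: recv[Unit].recv[Bool].end}, stop: select{ok: send[Str].select{stop: end, done: Z}, stop: select{data: send[Bool].Z, done: select{retry: end, err: end}}, more: offer{stop: recv[Str].end, data: select{data: end, stop: end, ok: Z}, more: select{err: Z, stop: Z}}}, done: offer{stop: recv[Int].select{ok: Z, stop: end}, data: recv[Str].send[Bool].Z}}, stop: send[Unit].send[Unit].select{ok: select{ack: end, stop: Z, data: end}, err: recv[Unit].end, ack: select{data: Z, more: end, retry: Z}}, ack: send[Unit].send[Bool].offer{done: offer{more: Z, err: Z, data: Z}, retry: send[Bool].Z}}

send[Unit] ↦ recv[Unit]
  μZ ↦ μZ  (binder kept)
    select{ok,stop,ack} ↦ offer{ok,stop,ack}  (select→offer)
      case ok:
        select{more,stop,done} ↦ offer{more,stop,done}  (select→offer)
          case more:
            offer{err,done,stop} ↦ select{err,done,stop}  (offer→select)
              case err:
                select{ok,ack} ↦ offer{ok,ack}  (select→offer)
                  case ok:
                    recv[Unit] ↦ send[Unit]
                      Z ↦ Z
                  case ack:
                    recv[Unit] ↦ send[Unit]
                      end ↦ end
              case done:
                send[Unit] ↦ recv[Unit]
                  recv[Unit] ↦ send[Unit]
                    Z ↦ Z
              case stop:
                send[Unit] ↦ recv[Unit]
                  send[Bool] ↦ recv[Bool]
                    end ↦ end
          case stop:
            offer{ok,stop,more} ↦ select{ok,stop,more}  (offer→select)
              case ok:
                recv[Str] ↦ send[Str]
                  offer{stop,done} ↦ select{stop,done}  (offer→select)
                    case stop:
                      end ↦ end
                    case done:
                      Z ↦ Z
              case stop:
                offer{data,done} ↦ select{data,done}  (offer→select)
                  case data:
                    recv[Bool] ↦ send[Bool]
                      Z ↦ Z
                  case done:
                    offer{retry,err} ↦ select{retry,err}  (offer→select)
                      case retry:
                        end ↦ end
                      case err:
                        end ↦ end
              case more:
                select{stop,data,more} ↦ offer{stop,data,more}  (select→offer)
                  case stop:
                    send[Str] ↦ recv[Str]
                      end ↦ end
                  case data:
                    offer{data,stop,ok} ↦ select{data,stop,ok}  (offer→select)
                      case data:
                        end ↦ end
                      case stop:
                        end ↦ end
                      case ok:
                        Z ↦ Z
                  case more:
                    offer{err,stop} ↦ select{err,stop}  (offer→select)
                      case err:
                        Z ↦ Z
                      case stop:
                        Z ↦ Z
          case done:
            select{stop,data} ↦ offer{stop,data}  (select→offer)
              case stop:
                send[Int] ↦ recv[Int]
                  offer{ok,stop} ↦ select{ok,stop}  (offer→select)
                    case ok:
                      Z ↦ Z
                    case stop:
                      end ↦ end
              case data:
                send[Str] ↦ recv[Str]
                  recv[Bool] ↦ send[Bool]
                    Z ↦ Z
      case stop:
        recv[Unit] ↦ send[Unit]
          recv[Unit] ↦ send[Unit]
            offer{ok,err,ack} ↦ select{ok,err,ack}  (offer→select)
              case ok:
                offer{ack,stop,data} ↦ select{ack,stop,data}  (offer→select)
                  case ack:
                    end ↦ end
                  case stop:
                    Z ↦ Z
                  case data:
                    end ↦ end
              case err:
                send[Unit] ↦ recv[Unit]
                  end ↦ end
              case ack:
                offer{data,more,retry} ↦ select{data,more,retry}  (offer→select)
                  case data:
                    Z ↦ Z
                  case more:
                    end ↦ end
                  case retry:
                    Z ↦ Z
      case ack:
        recv[Unit] ↦ send[Unit]
          recv[Bool] ↦ send[Bool]
            select{done,retry} ↦ offer{done,retry}  (select→offer)
              case done:
                select{more,err,data} ↦ offer{more,err,data}  (select→offer)
                  case more:
                    Z ↦ Z
                  case err:
                    Z ↦ Z
                  case data:
                    Z ↦ Z
              case retry:
                recv[Bool] ↦ send[Bool]
                  Z ↦ Z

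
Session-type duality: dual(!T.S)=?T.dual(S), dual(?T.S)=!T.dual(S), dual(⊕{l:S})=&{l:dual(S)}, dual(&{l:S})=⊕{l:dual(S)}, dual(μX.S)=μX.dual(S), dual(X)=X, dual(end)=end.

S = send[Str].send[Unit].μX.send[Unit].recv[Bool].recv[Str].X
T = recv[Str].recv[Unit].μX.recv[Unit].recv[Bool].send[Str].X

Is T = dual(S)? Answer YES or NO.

NO

send[Str] ‖ recv[Str]  ok
  send[Unit] ‖ recv[Unit]  ok
    μX ‖ μX  ok (rec unchanged)
      send[Unit] ‖ recv[Unit]  ok
        recv[Bool] ‖ recv[Bool]  ✗ same direction on both sides — not dual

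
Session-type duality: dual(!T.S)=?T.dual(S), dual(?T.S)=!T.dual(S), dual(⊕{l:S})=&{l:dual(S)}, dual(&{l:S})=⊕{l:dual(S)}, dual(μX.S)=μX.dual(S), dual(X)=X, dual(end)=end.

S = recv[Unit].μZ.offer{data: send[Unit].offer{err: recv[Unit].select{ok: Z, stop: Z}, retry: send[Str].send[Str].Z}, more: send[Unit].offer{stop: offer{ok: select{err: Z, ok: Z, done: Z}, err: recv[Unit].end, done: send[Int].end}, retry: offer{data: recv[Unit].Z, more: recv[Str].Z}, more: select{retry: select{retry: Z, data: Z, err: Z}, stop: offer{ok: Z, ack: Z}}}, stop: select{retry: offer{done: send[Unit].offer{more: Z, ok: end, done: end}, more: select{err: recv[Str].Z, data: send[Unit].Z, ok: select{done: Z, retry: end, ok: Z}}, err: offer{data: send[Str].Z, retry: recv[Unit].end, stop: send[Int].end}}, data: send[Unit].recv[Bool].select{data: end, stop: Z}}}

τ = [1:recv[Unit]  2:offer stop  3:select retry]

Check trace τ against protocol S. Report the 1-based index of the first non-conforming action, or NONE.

@1 recv[Unit]  ok  now at μZ.…
@2 offer stop  ok  now at select{retry: offer{done: send[Unit].offer{more: μZ.…, ok: end, done: end}, more: select{err: recv[Str].μZ.…, data: send[Unit].μZ.…, ok: select{done: μZ.…, retry: end, ok: μZ.…}}, err: offer{data: send[Str].μZ.…, retry: recv[Unit].end, stop: send[Int].end}}, data: send[Unit].recv[Bool].select{data: end, stop: μZ.…}}
@3 select retry  ok  now at offer{done: send[Unit].offer{more: μZ.…, ok: end, done: end}, more: select{err: recv[Str].μZ.…, data: send[Unit].μZ.…, ok: select{done: μZ.…, retry: end, ok: μZ.…}}, err: offer{data: send[Str].μZ.…, retry: recv[Unit].end, stop: send[Int].end}}
τ conforms to S (length 3)

NONE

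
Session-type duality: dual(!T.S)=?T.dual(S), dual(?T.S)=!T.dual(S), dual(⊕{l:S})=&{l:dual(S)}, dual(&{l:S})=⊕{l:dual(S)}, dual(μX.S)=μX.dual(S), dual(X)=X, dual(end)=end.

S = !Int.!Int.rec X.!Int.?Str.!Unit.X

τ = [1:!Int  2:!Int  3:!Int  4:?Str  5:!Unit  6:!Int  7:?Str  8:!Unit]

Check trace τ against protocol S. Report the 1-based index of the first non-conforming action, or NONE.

[1] !Int  ok  now at !Int.rec X.…
[2] !Int  ok  now at rec X.…
[3] !Int  ok  now at ?Str.!Unit.rec X.…
[4] ?Str  ok  now at !Unit.rec X.…
[5] !Unit  ok  now at rec X.…
[6] !Int  ok  now at ?Str.!Unit.rec X.…
[7] ?Str  ok  now at !Unit.rec X.…
[8] !Unit  ok  now at rec X.…
trace exhausted — no violation

NONE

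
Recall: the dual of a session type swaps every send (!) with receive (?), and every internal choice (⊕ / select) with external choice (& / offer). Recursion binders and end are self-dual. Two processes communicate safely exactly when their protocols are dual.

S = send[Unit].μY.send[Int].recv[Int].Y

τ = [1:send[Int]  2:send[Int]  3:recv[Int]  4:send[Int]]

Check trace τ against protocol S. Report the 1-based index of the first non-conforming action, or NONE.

@1 got send[Int], protocol expects send[Unit]  ✗

1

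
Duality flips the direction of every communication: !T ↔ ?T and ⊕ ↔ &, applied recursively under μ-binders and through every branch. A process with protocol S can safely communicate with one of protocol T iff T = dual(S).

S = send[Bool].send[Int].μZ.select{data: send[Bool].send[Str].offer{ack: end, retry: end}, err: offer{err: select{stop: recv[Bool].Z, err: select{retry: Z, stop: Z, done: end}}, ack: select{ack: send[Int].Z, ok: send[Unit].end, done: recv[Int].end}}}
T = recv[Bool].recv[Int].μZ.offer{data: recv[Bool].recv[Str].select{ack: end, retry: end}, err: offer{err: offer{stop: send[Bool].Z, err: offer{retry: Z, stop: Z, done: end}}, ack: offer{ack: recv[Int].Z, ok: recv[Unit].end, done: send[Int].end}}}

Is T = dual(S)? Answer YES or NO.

NO

send[Bool] | recv[Bool]  ok
  send[Int] | recv[Int]  ok
    μZ | μZ  ok (binder kept)
      select{data,err} | offer{data,err}  ok same labels
        [data]
          send[Bool] | recv[Bool]  ok
            send[Str] | recv[Str]  ok
              offer{ack,retry} | select{ack,retry}  ok same labels
                [ack]
                  end | end  ok
                [retry]
                  end | end  ok
        [err]
          offer{err,ack} | offer{err,ack}  ✗ choice polarity not flipped — not dual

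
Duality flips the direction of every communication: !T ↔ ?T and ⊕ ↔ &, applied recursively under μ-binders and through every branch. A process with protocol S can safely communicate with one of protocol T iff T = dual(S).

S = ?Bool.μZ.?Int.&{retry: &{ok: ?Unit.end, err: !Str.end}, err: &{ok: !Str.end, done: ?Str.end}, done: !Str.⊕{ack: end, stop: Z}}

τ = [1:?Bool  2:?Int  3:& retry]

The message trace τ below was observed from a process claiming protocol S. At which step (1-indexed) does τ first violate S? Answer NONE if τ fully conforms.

[1] ?Bool  ok  residual = μZ.…
[2] ?Int  ok  residual = &{retry: &{ok: ?Unit.end, err: !Str.end}, err: &{ok: !Str.end, done: ?Str.end}, done: !Str.⊕{ack: end, stop: μZ.…}}
[3] & retry  ok  residual = &{ok: ?Unit.end, err: !Str.end}
τ conforms to S (length 3)

NONE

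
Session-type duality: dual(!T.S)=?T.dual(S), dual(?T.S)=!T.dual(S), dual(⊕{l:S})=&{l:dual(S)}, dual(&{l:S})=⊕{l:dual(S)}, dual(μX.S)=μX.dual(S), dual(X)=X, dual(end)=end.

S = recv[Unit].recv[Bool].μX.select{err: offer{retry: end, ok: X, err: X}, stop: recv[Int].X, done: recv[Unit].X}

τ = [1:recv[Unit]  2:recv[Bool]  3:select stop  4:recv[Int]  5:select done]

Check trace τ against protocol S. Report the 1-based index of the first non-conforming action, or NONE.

NONE

[1] recv[Unit]  ✓  cont: recv[Bool].μX.…
[2] recv[Bool]  ✓  cont: μX.…
[3] select stop  ✓  cont: recv[Int].μX.…
[4] recv[Int]  ✓  cont: μX.…
[5] select done  ✓  cont: recv[Unit].μX.…
trace exhausted — no violation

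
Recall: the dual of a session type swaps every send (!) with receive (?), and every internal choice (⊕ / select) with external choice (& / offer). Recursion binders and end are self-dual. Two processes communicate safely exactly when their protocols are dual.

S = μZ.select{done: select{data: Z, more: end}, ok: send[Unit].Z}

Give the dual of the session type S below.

μZ.offer{done: offer{data: Z, more: end}, ok: recv[Unit].Z}

μZ ↦ μZ  (binder kept)
  select{done,ok} ↦ offer{done,ok}  (⊕→&)
    case done:
      select{data,more} ↦ offer{data,more}  (⊕→&)
        case data:
          Z self-dual
        case more:
          end self-dual
    case ok:
      send[Unit] ↦ recv[Unit]
        Z self-dual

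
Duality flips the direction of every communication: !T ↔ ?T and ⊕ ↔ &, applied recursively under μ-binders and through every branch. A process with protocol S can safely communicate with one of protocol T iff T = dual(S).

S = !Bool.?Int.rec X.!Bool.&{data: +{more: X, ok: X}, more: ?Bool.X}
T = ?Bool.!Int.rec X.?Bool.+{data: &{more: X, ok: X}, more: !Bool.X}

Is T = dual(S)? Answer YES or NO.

!Bool vs ?Bool  match
  ?Int vs !Int  match
    rec X vs rec X  match (μ self-dual)
      !Bool vs ?Bool  match
        &{data,more} vs +{data,more}  match labels match
          [data]
            +{more,ok} vs &{more,ok}  match labels match
              [more]
                X vs X  match
              [ok]
                X vs X  match
          [more]
            ?Bool vs !Bool  match
              X vs X  match

YES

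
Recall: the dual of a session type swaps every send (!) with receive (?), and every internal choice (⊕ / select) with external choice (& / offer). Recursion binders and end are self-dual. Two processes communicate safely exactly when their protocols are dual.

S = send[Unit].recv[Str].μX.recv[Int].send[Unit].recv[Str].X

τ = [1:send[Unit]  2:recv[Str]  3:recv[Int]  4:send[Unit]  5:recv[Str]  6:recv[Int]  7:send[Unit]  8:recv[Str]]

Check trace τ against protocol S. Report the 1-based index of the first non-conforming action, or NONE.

[1] send[Unit]  ok  now at recv[Str].μX.…
[2] recv[Str]  ok  now at μX.…
[3] recv[Int]  ok  now at send[Unit].recv[Str].μX.…
[4] send[Unit]  ok  now at recv[Str].μX.…
[5] recv[Str]  ok  now at μX.…
[6] recv[Int]  ok  now at send[Unit].recv[Str].μX.…
[7] send[Unit]  ok  now at recv[Str].μX.…
[8] recv[Str]  ok  now at μX.…
all 8 steps conform

NONE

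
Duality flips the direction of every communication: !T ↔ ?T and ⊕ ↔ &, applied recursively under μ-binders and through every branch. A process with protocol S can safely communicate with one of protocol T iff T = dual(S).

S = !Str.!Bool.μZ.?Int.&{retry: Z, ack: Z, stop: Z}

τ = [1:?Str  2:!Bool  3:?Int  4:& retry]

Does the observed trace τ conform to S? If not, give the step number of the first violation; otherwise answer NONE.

[1] got ?Str, protocol expects !Str  ✗

1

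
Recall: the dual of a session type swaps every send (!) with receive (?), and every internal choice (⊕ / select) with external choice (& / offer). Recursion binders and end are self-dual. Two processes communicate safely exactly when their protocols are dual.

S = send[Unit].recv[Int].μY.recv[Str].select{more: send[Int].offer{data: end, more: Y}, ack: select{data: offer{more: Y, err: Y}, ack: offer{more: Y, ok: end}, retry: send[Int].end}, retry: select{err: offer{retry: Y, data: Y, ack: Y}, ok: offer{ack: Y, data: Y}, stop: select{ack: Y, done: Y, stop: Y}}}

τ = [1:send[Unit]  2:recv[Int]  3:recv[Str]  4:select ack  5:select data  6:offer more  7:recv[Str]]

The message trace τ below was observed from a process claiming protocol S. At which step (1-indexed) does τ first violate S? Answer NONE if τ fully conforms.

@1 send[Unit]  ✓  state: recv[Int].μY.…
@2 recv[Int]  ✓  state: μY.…
@3 recv[Str]  ✓  state: select{more: send[Int].offer{data: end, more: μY.…}, ack: select{data: offer{more: μY.…, err: μY.…}, ack: offer{more: μY.…, ok: end}, retry: send[Int].end}, retry: select{err: offer{retry: μY.…, data: μY.…, ack: μY.…}, ok: offer{ack: μY.…, data: μY.…}, stop: select{ack: μY.…, done: μY.…, stop: μY.…}}}
@4 select ack  ✓  state: select{data: offer{more: μY.…, err: μY.…}, ack: offer{more: μY.…, ok: end}, retry: send[Int].end}
@5 select data  ✓  state: offer{more: μY.…, err: μY.…}
@6 offer more  ✓  state: μY.…
@7 recv[Str]  ✓  state: select{more: send[Int].offer{data: end, more: μY.…}, ack: select{data: offer{more: μY.…, err: μY.…}, ack: offer{more: μY.…, ok: end}, retry: send[Int].end}, retry: select{err: offer{retry: μY.…, data: μY.…, ack: μY.…}, ok: offer{ack: μY.…, data: μY.…}, stop: select{ack: μY.…, done: μY.…, stop: μY.…}}}
all 7 steps conform

NONE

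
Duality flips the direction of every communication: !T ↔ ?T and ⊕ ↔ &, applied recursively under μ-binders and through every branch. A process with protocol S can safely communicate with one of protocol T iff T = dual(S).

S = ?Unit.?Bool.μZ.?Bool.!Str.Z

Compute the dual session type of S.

!Unit.!Bool.μZ.!Bool.?Str.Z

?Unit → !Unit
  ?Bool → !Bool
    μZ → μZ  (binder kept)
      ?Bool → !Bool
        !Str → ?Str
          Z self-dual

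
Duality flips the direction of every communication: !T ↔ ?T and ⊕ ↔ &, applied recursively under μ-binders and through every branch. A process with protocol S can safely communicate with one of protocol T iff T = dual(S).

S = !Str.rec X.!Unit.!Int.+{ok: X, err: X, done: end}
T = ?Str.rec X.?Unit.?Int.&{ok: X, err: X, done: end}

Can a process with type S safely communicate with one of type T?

YES

!Str | ?Str  ✓
  rec X | rec X  ✓ (rec unchanged)
    !Unit | ?Unit  ✓
      !Int | ?Int  ✓
        +{ok,err,done} | &{ok,err,done}  ✓ label sets agree
          • ok:
            X | X  ✓
          • err:
            X | X  ✓
          • done:
            end | end  ✓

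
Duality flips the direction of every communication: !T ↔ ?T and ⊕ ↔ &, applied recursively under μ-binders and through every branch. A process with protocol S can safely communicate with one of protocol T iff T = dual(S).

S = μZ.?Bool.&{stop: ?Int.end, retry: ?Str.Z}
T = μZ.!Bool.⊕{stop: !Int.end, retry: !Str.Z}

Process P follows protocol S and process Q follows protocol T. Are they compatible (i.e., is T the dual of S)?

YES

μZ ‖ μZ  match (binder kept)
  ?Bool ‖ !Bool  match
    &{stop,retry} ‖ ⊕{stop,retry}  match label sets agree
      case stop:
        ?Int ‖ !Int  match
          end ‖ end  match
      case retry:
        ?Str ‖ !Str  match
          Z ‖ Z  match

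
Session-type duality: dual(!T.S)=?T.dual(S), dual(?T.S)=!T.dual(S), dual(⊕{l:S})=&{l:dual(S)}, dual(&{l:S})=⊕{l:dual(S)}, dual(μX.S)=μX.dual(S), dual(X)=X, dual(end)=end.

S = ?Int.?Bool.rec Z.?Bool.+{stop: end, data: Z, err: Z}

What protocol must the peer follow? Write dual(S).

?Int = !Int
  ?Bool = !Bool
    rec Z = rec Z  (μ self-dual)
      ?Bool = !Bool
        +{stop,data,err} = &{stop,data,err}  (⊕→&)
          [stop]
            end ↦ end
          [data]
            Z ↦ Z
          [err]
            Z ↦ Z

!Int.!Bool.rec Z.!Bool.&{stop: end, data: Z, err: Z}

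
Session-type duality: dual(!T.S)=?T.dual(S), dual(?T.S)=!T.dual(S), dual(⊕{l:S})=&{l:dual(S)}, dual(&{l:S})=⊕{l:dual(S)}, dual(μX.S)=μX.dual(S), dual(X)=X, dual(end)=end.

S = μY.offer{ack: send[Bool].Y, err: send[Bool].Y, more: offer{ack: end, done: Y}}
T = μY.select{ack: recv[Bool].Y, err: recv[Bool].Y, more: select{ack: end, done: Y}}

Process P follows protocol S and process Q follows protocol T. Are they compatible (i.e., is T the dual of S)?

YES

μY ‖ μY  ok (rec unchanged)
  offer{ack,err,more} ‖ select{ack,err,more}  ok labels match
    • ack:
      send[Bool] ‖ recv[Bool]  ok
        Y ‖ Y  ok
    • err:
      send[Bool] ‖ recv[Bool]  ok
        Y ‖ Y  ok
    • more:
      offer{ack,done} ‖ select{ack,done}  ok labels match
        • ack:
          end ‖ end  ok
        • done:
          Y ‖ Y  ok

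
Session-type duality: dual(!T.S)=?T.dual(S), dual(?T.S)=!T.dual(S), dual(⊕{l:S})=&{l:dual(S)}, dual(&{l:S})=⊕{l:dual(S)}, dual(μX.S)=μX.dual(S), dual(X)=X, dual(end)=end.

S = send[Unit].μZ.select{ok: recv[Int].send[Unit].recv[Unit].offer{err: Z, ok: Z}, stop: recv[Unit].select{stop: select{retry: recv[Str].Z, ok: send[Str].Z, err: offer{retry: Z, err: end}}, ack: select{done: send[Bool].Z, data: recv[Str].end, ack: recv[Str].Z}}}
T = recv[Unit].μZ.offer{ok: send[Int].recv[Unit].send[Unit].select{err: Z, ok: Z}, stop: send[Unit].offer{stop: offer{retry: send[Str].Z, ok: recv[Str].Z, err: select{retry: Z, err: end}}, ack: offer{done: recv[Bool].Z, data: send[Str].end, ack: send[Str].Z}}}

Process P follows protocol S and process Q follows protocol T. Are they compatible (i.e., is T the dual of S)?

YES

send[Unit] | recv[Unit]  match
  μZ | μZ  match (binder kept)
    select{ok,stop} | offer{ok,stop}  match same labels
      [ok]
        recv[Int] | send[Int]  match
          send[Unit] | recv[Unit]  match
            recv[Unit] | send[Unit]  match
              offer{err,ok} | select{err,ok}  match same labels
                [err]
                  Z | Z  match
                [ok]
                  Z | Z  match
      [stop]
        recv[Unit] | send[Unit]  match
          select{stop,ack} | offer{stop,ack}  match same labels
            [stop]
              select{retry,ok,err} | offer{retry,ok,err}  match same labels
                [retry]
                  recv[Str] | send[Str]  match
                    Z | Z  match
                [ok]
                  send[Str] | recv[Str]  match
                    Z | Z  match
                [err]
                  offer{retry,err} | select{retry,err}  match same labels
                    [retry]
                      Z | Z  match
                    [err]
                      end | end  match
            [ack]
              select{done,data,ack} | offer{done,data,ack}  match same labels
                [done]
                  send[Bool] | recv[Bool]  match
                    Z | Z  match
                [data]
                  recv[Str] | send[Str]  match
                    end | end  match
                [ack]
                  recv[Str] | send[Str]  match
                    Z | Z  match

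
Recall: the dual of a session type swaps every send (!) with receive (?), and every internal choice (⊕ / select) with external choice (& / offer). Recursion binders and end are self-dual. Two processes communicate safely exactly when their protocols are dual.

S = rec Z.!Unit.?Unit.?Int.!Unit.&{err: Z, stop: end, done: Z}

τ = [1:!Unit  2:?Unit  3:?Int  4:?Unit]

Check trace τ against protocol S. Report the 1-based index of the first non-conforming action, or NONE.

[1] !Unit  ✓  cont: ?Unit.?Int.!Unit.&{err: rec Z.…, stop: end, done: rec Z.…}
[2] ?Unit  ✓  cont: ?Int.!Unit.&{err: rec Z.…, stop: end, done: rec Z.…}
[3] ?Int  ✓  cont: !Unit.&{err: rec Z.…, stop: end, done: rec Z.…}
[4] got ?Unit, protocol expects !Unit  ✗

4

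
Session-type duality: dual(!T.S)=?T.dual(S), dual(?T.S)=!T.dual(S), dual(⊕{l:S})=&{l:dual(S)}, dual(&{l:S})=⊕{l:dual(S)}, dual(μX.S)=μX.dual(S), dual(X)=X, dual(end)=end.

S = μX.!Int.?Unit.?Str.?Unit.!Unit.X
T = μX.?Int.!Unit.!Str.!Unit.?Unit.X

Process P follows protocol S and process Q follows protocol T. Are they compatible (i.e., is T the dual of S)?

μX ‖ μX  ok (binder kept)
  !Int ‖ ?Int  ok
    ?Unit ‖ !Unit  ok
      ?Str ‖ !Str  ok
        ?Unit ‖ !Unit  ok
          !Unit ‖ ?Unit  ok
            X ‖ X  ok

YES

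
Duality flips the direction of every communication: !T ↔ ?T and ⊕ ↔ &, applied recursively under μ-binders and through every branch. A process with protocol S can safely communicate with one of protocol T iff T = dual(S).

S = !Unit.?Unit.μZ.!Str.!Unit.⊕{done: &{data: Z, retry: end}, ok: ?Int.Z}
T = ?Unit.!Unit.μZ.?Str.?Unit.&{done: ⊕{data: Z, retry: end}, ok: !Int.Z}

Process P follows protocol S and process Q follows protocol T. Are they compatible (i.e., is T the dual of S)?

!Unit ‖ ?Unit  match
  ?Unit ‖ !Unit  match
    μZ ‖ μZ  match (binder kept)
      !Str ‖ ?Str  match
        !Unit ‖ ?Unit  match
          ⊕{done,ok} ‖ &{done,ok}  match label sets agree
            [done]
              &{data,retry} ‖ ⊕{data,retry}  match label sets agree
                [data]
                  Z ‖ Z  match
                [retry]
                  end ‖ end  match
            [ok]
              ?Int ‖ !Int  match
                Z ‖ Z  match

YES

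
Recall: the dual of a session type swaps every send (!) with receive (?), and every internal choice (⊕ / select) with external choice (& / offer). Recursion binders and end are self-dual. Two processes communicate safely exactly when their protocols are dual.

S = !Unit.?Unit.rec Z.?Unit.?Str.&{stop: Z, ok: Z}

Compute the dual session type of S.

?Unit.!Unit.rec Z.!Unit.!Str.+{stop: Z, ok: Z}

!Unit = ?Unit
  ?Unit = !Unit
    rec Z = rec Z  (binder kept)
      ?Unit = !Unit
        ?Str = !Str
          &{stop,ok} = +{stop,ok}  (external→internal)
            case stop:
              Z self-dual
            case ok:
              Z self-dual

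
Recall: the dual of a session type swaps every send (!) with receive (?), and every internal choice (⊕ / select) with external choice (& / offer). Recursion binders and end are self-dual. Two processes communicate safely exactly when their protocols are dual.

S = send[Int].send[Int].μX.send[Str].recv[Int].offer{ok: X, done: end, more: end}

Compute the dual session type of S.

send[Int] → recv[Int]
  send[Int] → recv[Int]
    μX → μX  (binder kept)
      send[Str] → recv[Str]
        recv[Int] → send[Int]
          offer{ok,done,more} → select{ok,done,more}  (&→⊕)
            case ok:
              X ↦ X
            case done:
              end ↦ end
            case more:
              end ↦ end

recv[Int].recv[Int].μX.recv[Str].send[Int].select{ok: X, done: end, more: end}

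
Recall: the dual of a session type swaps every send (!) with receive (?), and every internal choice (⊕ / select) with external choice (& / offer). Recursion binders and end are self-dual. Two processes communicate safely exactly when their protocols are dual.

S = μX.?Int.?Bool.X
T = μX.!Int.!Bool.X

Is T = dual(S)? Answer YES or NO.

YES

μX ‖ μX  ✓ (rec unchanged)
  ?Int ‖ !Int  ✓
    ?Bool ‖ !Bool  ✓
      X ‖ X  ✓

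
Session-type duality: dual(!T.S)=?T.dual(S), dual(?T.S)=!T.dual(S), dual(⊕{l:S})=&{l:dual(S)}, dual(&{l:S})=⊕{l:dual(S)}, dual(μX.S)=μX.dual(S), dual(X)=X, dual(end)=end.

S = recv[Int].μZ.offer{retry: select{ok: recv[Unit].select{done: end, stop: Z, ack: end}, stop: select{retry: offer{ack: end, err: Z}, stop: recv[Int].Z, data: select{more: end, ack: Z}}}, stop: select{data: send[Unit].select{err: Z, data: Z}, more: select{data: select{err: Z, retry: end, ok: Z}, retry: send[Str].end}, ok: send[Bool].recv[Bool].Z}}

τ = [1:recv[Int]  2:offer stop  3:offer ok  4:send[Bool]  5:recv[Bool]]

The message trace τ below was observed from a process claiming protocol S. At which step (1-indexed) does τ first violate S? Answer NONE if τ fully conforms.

[1] recv[Int]  ✓  cont: μZ.…
[2] offer stop  ✓  cont: select{data: send[Unit].select{err: μZ.…, data: μZ.…}, more: select{data: select{err: μZ.…, retry: end, ok: μZ.…}, retry: send[Str].end}, ok: send[Bool].recv[Bool].μZ.…}
[3] got offer ok, protocol expects select data or select more or select ok  ✗

3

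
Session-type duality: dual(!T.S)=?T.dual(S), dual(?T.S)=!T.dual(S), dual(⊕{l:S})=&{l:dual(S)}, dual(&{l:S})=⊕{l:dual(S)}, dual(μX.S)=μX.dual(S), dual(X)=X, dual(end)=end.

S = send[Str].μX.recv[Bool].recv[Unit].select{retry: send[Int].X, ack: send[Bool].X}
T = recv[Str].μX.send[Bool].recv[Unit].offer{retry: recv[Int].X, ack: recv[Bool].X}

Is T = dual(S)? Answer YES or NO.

send[Str] | recv[Str]  ✓
  μX | μX  ✓ (binder kept)
    recv[Bool] | send[Bool]  ✓
      recv[Unit] | recv[Unit]  ✗ same direction on both sides — not dual

NO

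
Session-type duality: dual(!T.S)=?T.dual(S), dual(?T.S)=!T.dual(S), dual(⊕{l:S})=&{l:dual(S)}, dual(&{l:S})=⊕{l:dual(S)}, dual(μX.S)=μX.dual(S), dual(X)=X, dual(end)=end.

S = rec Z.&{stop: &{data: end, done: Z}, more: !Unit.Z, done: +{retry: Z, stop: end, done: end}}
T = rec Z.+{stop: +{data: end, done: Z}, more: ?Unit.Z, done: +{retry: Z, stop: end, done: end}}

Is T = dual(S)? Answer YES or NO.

rec Z ‖ rec Z  ✓ (binder kept)
  &{stop,more,done} ‖ +{stop,more,done}  ✓ label sets agree
    case stop:
      &{data,done} ‖ +{data,done}  ✓ label sets agree
        case data:
          end ‖ end  ✓
        case done:
          Z ‖ Z  ✓
    case more:
      !Unit ‖ ?Unit  ✓
        Z ‖ Z  ✓
    case done:
      +{retry,stop,done} ‖ +{retry,stop,done}  ✗ choice polarity not flipped — not dual

NO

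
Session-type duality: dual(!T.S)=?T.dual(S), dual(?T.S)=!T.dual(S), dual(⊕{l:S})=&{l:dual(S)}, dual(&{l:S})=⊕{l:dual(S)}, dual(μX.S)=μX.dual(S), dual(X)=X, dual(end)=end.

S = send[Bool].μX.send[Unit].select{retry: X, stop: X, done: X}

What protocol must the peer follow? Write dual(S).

send[Bool] ↦ recv[Bool]
  μX ↦ μX  (rec unchanged)
    send[Unit] ↦ recv[Unit]
      select{retry,stop,done} ↦ offer{retry,stop,done}  (⊕→&)
        [retry]
          dual(X) = X
        [stop]
          dual(X) = X
        [done]
          dual(X) = X

recv[Bool].μX.recv[Unit].offer{retry: X, stop: X, done: X}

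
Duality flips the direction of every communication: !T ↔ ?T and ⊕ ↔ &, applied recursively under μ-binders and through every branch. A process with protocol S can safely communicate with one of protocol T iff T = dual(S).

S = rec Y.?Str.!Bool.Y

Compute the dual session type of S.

rec Y.!Str.?Bool.Y

rec Y → rec Y  (rec unchanged)
  ?Str → !Str
    !Bool → ?Bool
      dual(Y) = Y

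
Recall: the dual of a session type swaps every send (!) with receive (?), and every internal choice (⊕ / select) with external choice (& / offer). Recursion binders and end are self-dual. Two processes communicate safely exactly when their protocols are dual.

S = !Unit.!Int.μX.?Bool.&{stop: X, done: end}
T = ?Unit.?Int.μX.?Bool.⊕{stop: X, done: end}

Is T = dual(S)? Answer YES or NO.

NO

!Unit ‖ ?Unit  ok
  !Int ‖ ?Int  ok
    μX ‖ μX  ok (μ self-dual)
      ?Bool ‖ ?Bool  ✗ same direction on both sides — not dual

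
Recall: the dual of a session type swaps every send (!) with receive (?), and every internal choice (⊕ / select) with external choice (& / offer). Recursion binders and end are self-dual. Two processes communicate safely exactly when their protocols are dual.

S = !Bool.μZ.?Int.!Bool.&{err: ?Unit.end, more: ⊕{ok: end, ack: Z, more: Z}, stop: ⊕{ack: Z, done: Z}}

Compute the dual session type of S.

?Bool.μZ.!Int.?Bool.⊕{err: !Unit.end, more: &{ok: end, ack: Z, more: Z}, stop: &{ack: Z, done: Z}}

!Bool ↦ ?Bool
  μZ ↦ μZ  (rec unchanged)
    ?Int ↦ !Int
      !Bool ↦ ?Bool
        &{err,more,stop} ↦ ⊕{err,more,stop}  (offer→select)
          • err:
            ?Unit ↦ !Unit
              dual(end) = end
          • more:
            ⊕{ok,ack,more} ↦ &{ok,ack,more}  (internal→external)
              • ok:
                dual(end) = end
              • ack:
                dual(Z) = Z
              • more:
                dual(Z) = Z
          • stop:
            ⊕{ack,done} ↦ &{ack,done}  (internal→external)
              • ack:
                dual(Z) = Z
              • done:
                dual(Z) = Z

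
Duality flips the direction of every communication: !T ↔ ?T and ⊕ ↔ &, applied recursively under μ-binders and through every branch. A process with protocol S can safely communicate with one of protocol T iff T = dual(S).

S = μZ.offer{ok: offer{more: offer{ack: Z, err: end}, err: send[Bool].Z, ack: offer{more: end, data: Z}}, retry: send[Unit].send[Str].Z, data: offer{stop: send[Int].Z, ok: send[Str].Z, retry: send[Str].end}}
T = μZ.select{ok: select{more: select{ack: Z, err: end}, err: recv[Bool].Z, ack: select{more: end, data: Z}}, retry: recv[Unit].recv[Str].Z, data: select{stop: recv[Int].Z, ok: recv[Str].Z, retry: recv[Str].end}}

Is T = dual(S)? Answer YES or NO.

YES

μZ vs μZ  ✓ (μ self-dual)
  offer{ok,retry,data} vs select{ok,retry,data}  ✓ labels match
    case ok:
      offer{more,err,ack} vs select{more,err,ack}  ✓ labels match
        case more:
          offer{ack,err} vs select{ack,err}  ✓ labels match
            case ack:
              Z vs Z  ✓
            case err:
              end vs end  ✓
        case err:
          send[Bool] vs recv[Bool]  ✓
            Z vs Z  ✓
        case ack:
          offer{more,data} vs select{more,data}  ✓ labels match
            case more:
              end vs end  ✓
            case data:
              Z vs Z  ✓
    case retry:
      send[Unit] vs recv[Unit]  ✓
        send[Str] vs recv[Str]  ✓
          Z vs Z  ✓
    case data:
      offer{stop,ok,retry} vs select{stop,ok,retry}  ✓ labels match
        case stop:
          send[Int] vs recv[Int]  ✓
            Z vs Z  ✓
        case ok:
          send[Str] vs recv[Str]  ✓
            Z vs Z  ✓
        case retry:
          send[Str] vs recv[Str]  ✓
            end vs end  ✓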